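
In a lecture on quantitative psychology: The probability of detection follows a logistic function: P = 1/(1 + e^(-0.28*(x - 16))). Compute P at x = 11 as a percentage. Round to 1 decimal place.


P(x) = 1/(1 + e^(-0.28*(11 - 16)))
Exponent = -0.28 * -5 = 1.4
e^(1.4) = 4.0552
P = 1/(1 + 4.0552) = 0.197816
Percentage = 19.8


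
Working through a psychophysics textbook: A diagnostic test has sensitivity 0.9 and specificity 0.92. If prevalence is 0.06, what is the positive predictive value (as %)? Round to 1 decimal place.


PPV = (sens * prev) / (sens * prev + (1-spec) * (1-prev))
Numerator = 0.9 * 0.06 = 0.054
P(positive and no disease) = (1 - spec) * (1 - prev) = (1 - 0.92) * (1 - 0.06) = 0.0752
Denominator = 0.054 + 0.0752 = 0.1292
PPV = 0.054 / 0.1292 = 0.417957
As percentage = 41.8


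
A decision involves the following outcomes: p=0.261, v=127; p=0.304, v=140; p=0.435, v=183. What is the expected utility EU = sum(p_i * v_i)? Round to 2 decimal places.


EU = sum(p_i * v_i)
0.261 * 127 = 33.147
0.304 * 140 = 42.56
0.435 * 183 = 79.605
EU = 33.147 + 42.56 + 79.605
= 155.31


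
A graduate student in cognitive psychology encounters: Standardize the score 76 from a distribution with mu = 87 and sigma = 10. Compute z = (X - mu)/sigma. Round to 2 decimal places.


z = (X - mu) / sigma
= (76 - 87) / 10
= -11 / 10
= -1.10


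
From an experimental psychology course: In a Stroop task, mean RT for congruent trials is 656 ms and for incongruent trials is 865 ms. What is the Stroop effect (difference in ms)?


Stroop effect = RT(incongruent) - RT(congruent)
= 865 - 656
= 209 ms


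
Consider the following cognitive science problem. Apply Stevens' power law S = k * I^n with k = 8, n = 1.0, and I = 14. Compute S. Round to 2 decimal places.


S = 8 * 14^1.0
14^1.0 = 14.0
S = 8 * 14.0
= 112.00


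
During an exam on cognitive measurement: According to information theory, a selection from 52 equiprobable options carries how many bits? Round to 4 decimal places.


H = log2(n)
H = log2(52)
= 5.7004


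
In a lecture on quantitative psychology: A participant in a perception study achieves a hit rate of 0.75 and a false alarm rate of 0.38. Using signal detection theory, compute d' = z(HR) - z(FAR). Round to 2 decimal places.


d' = z(HR) - z(FAR)
z(0.75) = 0.6745
z(0.38) = -0.3055
d' = 0.6745 - -0.3055
= 0.98


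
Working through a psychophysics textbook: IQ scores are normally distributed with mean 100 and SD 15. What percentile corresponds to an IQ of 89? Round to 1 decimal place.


z = (IQ - mean) / SD
z = (89 - 100) / 15 = -0.7333
Percentile = Phi(-0.7333) * 100
Phi(-0.7333) = 0.231688
= 23.2


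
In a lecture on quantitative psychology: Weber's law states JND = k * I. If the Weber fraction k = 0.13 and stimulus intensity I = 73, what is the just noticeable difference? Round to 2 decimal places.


JND = k * I
JND = 0.13 * 73
= 9.49


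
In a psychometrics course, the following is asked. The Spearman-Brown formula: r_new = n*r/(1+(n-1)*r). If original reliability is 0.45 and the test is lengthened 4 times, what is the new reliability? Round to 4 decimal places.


r_new = n*r / (1 + (n-1)*r)
Numerator = 4 * 0.45 = 1.8
Denominator = 1 + 3 * 0.45 = 2.35
r_new = 1.8 / 2.35
= 0.7660


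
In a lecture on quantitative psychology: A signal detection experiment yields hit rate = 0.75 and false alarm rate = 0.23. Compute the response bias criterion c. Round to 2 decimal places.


c = -0.5 * (z(HR) + z(FAR))
z(0.75) = 0.6745
z(0.23) = -0.7388
c = -0.5 * (0.6745 + -0.7388)
= -0.5 * -0.0643
= 0.03


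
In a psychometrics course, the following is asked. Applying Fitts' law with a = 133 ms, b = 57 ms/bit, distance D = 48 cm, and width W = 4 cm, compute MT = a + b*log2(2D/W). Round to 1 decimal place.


MT = 133 + 57 * log2(2*48/4)
2D/W = 24.0
log2(24.0) = 4.585
MT = 133 + 57 * 4.585
= 394.3 ms


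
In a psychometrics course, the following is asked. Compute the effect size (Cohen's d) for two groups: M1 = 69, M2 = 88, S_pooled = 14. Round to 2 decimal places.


Cohen's d = (M1 - M2) / S_pooled
= (69 - 88) / 14
= -19 / 14
= -1.36


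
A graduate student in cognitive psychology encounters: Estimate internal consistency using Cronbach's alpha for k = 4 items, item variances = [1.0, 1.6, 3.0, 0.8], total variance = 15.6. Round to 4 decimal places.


alpha = (k/(k-1)) * (1 - sum(s_i^2)/s_total^2)
sum(item variances) = 6.4
k/(k-1) = 4/3 = 1.333333
1 - 6.4/15.6 = 1 - 0.410256 = 0.589744
alpha = 1.333333 * 0.589744
= 0.7863


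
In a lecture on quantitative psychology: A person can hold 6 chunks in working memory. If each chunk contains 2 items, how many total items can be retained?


Total items = chunks * items_per_chunk
= 6 * 2
= 12


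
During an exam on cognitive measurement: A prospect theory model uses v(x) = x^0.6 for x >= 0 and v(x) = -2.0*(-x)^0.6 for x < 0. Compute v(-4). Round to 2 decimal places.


Since x = -4 < 0, use v(x) = -lambda*(-x)^alpha
(-x) = 4
4^0.6 = 2.2974
v(-4) = -2.0 * 2.2974
= -4.59


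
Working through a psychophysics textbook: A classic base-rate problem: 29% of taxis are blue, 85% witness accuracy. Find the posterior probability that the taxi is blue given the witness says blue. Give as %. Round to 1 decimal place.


P(blue | says blue) = P(says blue | blue)*P(blue) / [P(says blue | blue)*P(blue) + P(says blue | not blue)*P(not blue)]
Numerator = 0.85 * 0.29 = 0.2465
False identification = 0.15 * 0.71 = 0.1065
P = 0.2465 / (0.2465 + 0.1065)
= 0.2465 / 0.353
As percentage = 69.8


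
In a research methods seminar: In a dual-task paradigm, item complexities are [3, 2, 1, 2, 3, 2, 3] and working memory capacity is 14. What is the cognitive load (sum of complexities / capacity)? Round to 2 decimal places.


Total complexity = 3 + 2 + 1 + 2 + 3 + 2 + 3 = 16
Load = total / capacity = 16 / 14
= 1.14


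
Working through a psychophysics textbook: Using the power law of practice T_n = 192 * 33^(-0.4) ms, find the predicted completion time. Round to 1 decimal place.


T_n = 192 * 33^(-0.4)
33^(-0.4) = 0.246942
T_n = 192 * 0.246942
= 47.4 ms


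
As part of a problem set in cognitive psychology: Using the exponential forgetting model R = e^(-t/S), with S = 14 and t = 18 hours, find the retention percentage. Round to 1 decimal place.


R = e^(-t/S)
-t/S = -18/14 = -1.285714
R = e^(-1.285714) = 0.276453
Percentage = 0.276453 * 100
= 27.6


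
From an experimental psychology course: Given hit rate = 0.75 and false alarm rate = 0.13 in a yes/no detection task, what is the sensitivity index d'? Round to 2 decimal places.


d' = z(HR) - z(FAR)
z(0.75) = 0.6745
z(0.13) = -1.1264
d' = 0.6745 - -1.1264
= 1.80


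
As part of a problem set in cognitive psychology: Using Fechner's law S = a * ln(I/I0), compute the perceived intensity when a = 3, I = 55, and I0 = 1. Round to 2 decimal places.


S = 3 * ln(55/1)
I/I0 = 55.0
ln(55.0) = 4.0073
S = 3 * 4.0073
= 12.02


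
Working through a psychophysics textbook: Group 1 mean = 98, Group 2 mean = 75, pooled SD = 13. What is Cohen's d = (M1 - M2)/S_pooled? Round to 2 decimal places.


Cohen's d = (M1 - M2) / S_pooled
= (98 - 75) / 13
= 23 / 13
= 1.77


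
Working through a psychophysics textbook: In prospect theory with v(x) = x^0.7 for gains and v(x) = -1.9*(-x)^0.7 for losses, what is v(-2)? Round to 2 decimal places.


Since x = -2 < 0, use v(x) = -lambda*(-x)^alpha
(-x) = 2
2^0.7 = 1.6245
v(-2) = -1.9 * 1.6245
= -3.09


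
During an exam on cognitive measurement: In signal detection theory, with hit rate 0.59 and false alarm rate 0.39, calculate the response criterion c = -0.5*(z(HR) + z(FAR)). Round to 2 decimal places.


c = -0.5 * (z(HR) + z(FAR))
z(0.59) = 0.2275
z(0.39) = -0.2793
c = -0.5 * (0.2275 + -0.2793)
= -0.5 * -0.0518
= 0.03


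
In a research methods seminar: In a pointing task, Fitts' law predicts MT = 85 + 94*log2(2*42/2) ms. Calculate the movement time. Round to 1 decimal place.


MT = 85 + 94 * log2(2*42/2)
2D/W = 42.0
log2(42.0) = 5.3923
MT = 85 + 94 * 5.3923
= 591.9 ms


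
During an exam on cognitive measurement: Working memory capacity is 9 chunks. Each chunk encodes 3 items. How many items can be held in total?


Total items = chunks * items_per_chunk
= 9 * 3
= 27


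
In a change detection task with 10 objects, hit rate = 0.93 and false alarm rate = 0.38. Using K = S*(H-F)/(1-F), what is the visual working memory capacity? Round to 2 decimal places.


K = S * (H - F) / (1 - F)
H - F = 0.55
1 - F = 0.62
K = 10 * 0.55 / 0.62
= 8.87


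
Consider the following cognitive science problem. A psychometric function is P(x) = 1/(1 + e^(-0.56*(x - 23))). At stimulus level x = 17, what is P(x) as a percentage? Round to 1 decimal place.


P(x) = 1/(1 + e^(-0.56*(17 - 23)))
Exponent = -0.56 * -6 = 3.36
e^(3.36) = 28.789191
P = 1/(1 + 28.789191) = 0.033569
Percentage = 3.4


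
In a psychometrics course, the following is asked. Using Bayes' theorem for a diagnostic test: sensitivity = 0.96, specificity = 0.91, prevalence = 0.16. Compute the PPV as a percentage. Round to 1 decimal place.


PPV = (sens * prev) / (sens * prev + (1-spec) * (1-prev))
Numerator = 0.96 * 0.16 = 0.1536
P(positive and no disease) = (1 - spec) * (1 - prev) = (1 - 0.91) * (1 - 0.16) = 0.0756
Denominator = 0.1536 + 0.0756 = 0.2292
PPV = 0.1536 / 0.2292 = 0.670157
As percentage = 67.0


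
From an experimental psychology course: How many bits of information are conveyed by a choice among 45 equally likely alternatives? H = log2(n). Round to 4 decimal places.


H = log2(n)
H = log2(45)
= 5.4919


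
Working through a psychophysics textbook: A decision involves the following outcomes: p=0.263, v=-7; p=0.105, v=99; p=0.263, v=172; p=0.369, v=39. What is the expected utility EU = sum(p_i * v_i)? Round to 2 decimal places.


EU = sum(p_i * v_i)
0.263 * -7 = -1.841
0.105 * 99 = 10.395
0.263 * 172 = 45.236
0.369 * 39 = 14.391
EU = -1.841 + 10.395 + 45.236 + 14.391
= 68.18


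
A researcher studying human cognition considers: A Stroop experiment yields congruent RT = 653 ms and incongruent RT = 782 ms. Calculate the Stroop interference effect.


Stroop effect = RT(incongruent) - RT(congruent)
= 782 - 653
= 129 ms


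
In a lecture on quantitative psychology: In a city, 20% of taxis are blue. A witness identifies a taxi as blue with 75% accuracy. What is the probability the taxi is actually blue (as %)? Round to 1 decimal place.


P(blue | says blue) = P(says blue | blue)*P(blue) / [P(says blue | blue)*P(blue) + P(says blue | not blue)*P(not blue)]
Numerator = 0.75 * 0.2 = 0.15
False identification = 0.25 * 0.8 = 0.2
P = 0.15 / (0.15 + 0.2)
= 0.15 / 0.35
As percentage = 42.9


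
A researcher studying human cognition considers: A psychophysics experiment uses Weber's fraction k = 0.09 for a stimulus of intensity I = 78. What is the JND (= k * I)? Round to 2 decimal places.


JND = k * I
JND = 0.09 * 78
= 7.02


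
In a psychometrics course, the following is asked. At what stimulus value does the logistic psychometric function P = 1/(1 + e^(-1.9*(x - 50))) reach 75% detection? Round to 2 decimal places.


At P = 0.75: 0.75 = 1/(1 + e^(-k*(x-x0)))
Solving: e^(-k*(x-x0)) = 1/3
x = x0 + ln(3)/k
ln(3) = 1.0986
x = 50 + 1.0986/1.9
= 50 + 0.5782
= 50.58


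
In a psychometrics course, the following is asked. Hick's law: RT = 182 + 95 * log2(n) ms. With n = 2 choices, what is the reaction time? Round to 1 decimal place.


RT = 182 + 95 * log2(2)
log2(2) = 1.0
RT = 182 + 95 * 1.0
= 182 + 95.0
= 277.0 ms


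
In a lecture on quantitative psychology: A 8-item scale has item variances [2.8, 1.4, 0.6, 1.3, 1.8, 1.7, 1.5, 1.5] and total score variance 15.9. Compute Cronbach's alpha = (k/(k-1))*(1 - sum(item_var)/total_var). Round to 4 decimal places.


alpha = (k/(k-1)) * (1 - sum(s_i^2)/s_total^2)
sum(item variances) = 12.6
k/(k-1) = 8/7 = 1.142857
1 - 12.6/15.9 = 1 - 0.792453 = 0.207547
alpha = 1.142857 * 0.207547
= 0.2372


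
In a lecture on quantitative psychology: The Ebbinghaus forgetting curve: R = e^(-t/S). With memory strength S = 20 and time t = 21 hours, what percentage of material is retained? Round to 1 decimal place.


R = e^(-t/S)
-t/S = -21/20 = -1.05
R = e^(-1.05) = 0.349938
Percentage = 0.349938 * 100
= 35.0


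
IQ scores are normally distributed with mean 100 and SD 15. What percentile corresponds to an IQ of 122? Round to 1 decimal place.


z = (IQ - mean) / SD
z = (122 - 100) / 15 = 1.4667
Percentile = Phi(1.4667) * 100
Phi(1.4667) = 0.928771
= 92.9


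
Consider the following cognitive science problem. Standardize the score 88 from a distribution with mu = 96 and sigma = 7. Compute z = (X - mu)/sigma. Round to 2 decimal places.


z = (X - mu) / sigma
= (88 - 96) / 7
= -8 / 7
= -1.14


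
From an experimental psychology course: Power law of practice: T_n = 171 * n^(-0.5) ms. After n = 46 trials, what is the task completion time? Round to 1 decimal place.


T_n = 171 * 46^(-0.5)
46^(-0.5) = 0.147442
T_n = 171 * 0.147442
= 25.2 ms


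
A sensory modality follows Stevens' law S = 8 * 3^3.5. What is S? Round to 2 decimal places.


S = 8 * 3^3.5
3^3.5 = 46.7654
S = 8 * 46.7654
= 374.12


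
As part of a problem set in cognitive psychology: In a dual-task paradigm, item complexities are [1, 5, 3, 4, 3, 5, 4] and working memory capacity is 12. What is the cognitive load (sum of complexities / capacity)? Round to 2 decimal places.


Total complexity = 1 + 5 + 3 + 4 + 3 + 5 + 4 = 25
Load = total / capacity = 25 / 12
= 2.08


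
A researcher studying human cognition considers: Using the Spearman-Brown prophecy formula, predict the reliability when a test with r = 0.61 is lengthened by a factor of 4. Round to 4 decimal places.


r_new = n*r / (1 + (n-1)*r)
Numerator = 4 * 0.61 = 2.44
Denominator = 1 + 3 * 0.61 = 2.83
r_new = 2.44 / 2.83
= 0.8622


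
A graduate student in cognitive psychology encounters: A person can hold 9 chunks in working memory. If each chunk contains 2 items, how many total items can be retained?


Total items = chunks * items_per_chunk
= 9 * 2
= 18


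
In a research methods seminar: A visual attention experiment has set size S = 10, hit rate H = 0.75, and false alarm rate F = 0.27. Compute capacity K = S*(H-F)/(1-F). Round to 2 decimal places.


K = S * (H - F) / (1 - F)
H - F = 0.48
1 - F = 0.73
K = 10 * 0.48 / 0.73
= 6.58


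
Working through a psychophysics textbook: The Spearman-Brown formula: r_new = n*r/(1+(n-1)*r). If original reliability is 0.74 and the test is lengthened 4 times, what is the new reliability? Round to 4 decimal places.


r_new = n*r / (1 + (n-1)*r)
Numerator = 4 * 0.74 = 2.96
Denominator = 1 + 3 * 0.74 = 3.22
r_new = 2.96 / 3.22
= 0.9193


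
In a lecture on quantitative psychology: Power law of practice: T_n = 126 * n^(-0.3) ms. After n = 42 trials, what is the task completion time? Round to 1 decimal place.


T_n = 126 * 42^(-0.3)
42^(-0.3) = 0.325856
T_n = 126 * 0.325856
= 41.1 ms


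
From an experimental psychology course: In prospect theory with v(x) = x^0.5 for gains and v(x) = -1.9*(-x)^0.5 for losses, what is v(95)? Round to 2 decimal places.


Since x = 95 >= 0, use v(x) = x^0.5
95^0.5 = 9.7468
v(95) = 9.75


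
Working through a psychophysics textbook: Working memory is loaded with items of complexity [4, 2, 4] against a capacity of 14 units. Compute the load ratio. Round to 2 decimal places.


Total complexity = 4 + 2 + 4 = 10
Load = total / capacity = 10 / 14
= 0.71


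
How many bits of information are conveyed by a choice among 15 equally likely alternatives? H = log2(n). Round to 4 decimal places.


H = log2(n)
H = log2(15)
= 3.9069


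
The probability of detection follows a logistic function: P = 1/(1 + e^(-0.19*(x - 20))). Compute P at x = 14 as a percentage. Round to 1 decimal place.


P(x) = 1/(1 + e^(-0.19*(14 - 20)))
Exponent = -0.19 * -6 = 1.14
e^(1.14) = 3.126768
P = 1/(1 + 3.126768) = 0.24232
Percentage = 24.2


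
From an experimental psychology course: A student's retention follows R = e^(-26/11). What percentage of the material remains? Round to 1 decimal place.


R = e^(-t/S)
-t/S = -26/11 = -2.363636
R = e^(-2.363636) = 0.094078
Percentage = 0.094078 * 100
= 9.4


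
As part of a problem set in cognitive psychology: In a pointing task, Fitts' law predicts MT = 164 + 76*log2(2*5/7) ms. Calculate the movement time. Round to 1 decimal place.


MT = 164 + 76 * log2(2*5/7)
2D/W = 1.428571
log2(1.428571) = 0.5146
MT = 164 + 76 * 0.5146
= 203.1 ms


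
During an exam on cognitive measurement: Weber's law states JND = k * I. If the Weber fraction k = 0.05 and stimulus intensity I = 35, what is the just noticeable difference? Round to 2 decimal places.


JND = k * I
JND = 0.05 * 35
= 1.75


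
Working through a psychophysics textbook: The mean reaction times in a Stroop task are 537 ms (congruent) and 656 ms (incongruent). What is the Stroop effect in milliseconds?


Stroop effect = RT(incongruent) - RT(congruent)
= 656 - 537
= 119 ms


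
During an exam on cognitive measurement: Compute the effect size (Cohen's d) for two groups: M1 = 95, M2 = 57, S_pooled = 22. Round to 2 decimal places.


Cohen's d = (M1 - M2) / S_pooled
= (95 - 57) / 22
= 38 / 22
= 1.73


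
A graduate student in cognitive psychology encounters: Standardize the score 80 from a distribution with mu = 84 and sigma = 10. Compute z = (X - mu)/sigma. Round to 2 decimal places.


z = (X - mu) / sigma
= (80 - 84) / 10
= -4 / 10
= -0.40


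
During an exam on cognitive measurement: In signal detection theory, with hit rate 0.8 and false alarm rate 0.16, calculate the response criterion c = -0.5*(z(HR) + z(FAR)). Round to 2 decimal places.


c = -0.5 * (z(HR) + z(FAR))
z(0.8) = 0.8416
z(0.16) = -0.9945
c = -0.5 * (0.8416 + -0.9945)
= -0.5 * -0.1529
= 0.08


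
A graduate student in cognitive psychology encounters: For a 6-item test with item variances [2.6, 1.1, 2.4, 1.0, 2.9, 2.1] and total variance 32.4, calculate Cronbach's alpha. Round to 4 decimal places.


alpha = (k/(k-1)) * (1 - sum(s_i^2)/s_total^2)
sum(item variances) = 12.1
k/(k-1) = 6/5 = 1.2
1 - 12.1/32.4 = 1 - 0.373457 = 0.626543
alpha = 1.2 * 0.626543
= 0.7519


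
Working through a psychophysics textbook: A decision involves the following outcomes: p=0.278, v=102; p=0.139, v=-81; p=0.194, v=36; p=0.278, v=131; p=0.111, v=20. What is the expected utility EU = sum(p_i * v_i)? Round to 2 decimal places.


EU = sum(p_i * v_i)
0.278 * 102 = 28.356
0.139 * -81 = -11.259
0.194 * 36 = 6.984
0.278 * 131 = 36.418
0.111 * 20 = 2.22
EU = 28.356 + -11.259 + 6.984 + 36.418 + 2.22
= 62.72


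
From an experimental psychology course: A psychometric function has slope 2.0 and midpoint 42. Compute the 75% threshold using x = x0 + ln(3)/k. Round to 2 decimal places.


At P = 0.75: 0.75 = 1/(1 + e^(-k*(x-x0)))
Solving: e^(-k*(x-x0)) = 1/3
x = x0 + ln(3)/k
ln(3) = 1.0986
x = 42 + 1.0986/2.0
= 42 + 0.5493
= 42.55


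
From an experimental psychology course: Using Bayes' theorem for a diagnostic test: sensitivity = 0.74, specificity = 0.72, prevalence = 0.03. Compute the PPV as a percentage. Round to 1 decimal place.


PPV = (sens * prev) / (sens * prev + (1-spec) * (1-prev))
Numerator = 0.74 * 0.03 = 0.0222
P(positive and no disease) = (1 - spec) * (1 - prev) = (1 - 0.72) * (1 - 0.03) = 0.2716
Denominator = 0.0222 + 0.2716 = 0.2938
PPV = 0.0222 / 0.2938 = 0.075562
As percentage = 7.6


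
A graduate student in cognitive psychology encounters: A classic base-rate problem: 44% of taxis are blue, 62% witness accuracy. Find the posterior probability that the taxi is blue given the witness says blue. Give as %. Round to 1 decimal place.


P(blue | says blue) = P(says blue | blue)*P(blue) / [P(says blue | blue)*P(blue) + P(says blue | not blue)*P(not blue)]
Numerator = 0.62 * 0.44 = 0.2728
False identification = 0.38 * 0.56 = 0.2128
P = 0.2728 / (0.2728 + 0.2128)
= 0.2728 / 0.4856
As percentage = 56.2


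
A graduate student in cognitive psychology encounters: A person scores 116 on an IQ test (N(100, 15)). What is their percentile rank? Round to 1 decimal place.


z = (IQ - mean) / SD
z = (116 - 100) / 15 = 1.0667
Percentile = Phi(1.0667) * 100
Phi(1.0667) = 0.856946
= 85.7


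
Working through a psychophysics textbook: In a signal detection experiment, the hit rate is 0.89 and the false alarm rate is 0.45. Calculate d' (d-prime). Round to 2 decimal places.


d' = z(HR) - z(FAR)
z(0.89) = 1.2265
z(0.45) = -0.1257
d' = 1.2265 - -0.1257
= 1.35


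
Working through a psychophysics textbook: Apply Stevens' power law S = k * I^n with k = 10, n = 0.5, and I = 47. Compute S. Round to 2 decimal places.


S = 10 * 47^0.5
47^0.5 = 6.8557
S = 10 * 6.8557
= 68.56


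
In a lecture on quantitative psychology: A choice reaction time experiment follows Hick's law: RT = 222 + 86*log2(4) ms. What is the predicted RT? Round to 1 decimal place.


RT = 222 + 86 * log2(4)
log2(4) = 2.0
RT = 222 + 86 * 2.0
= 222 + 172.0
= 394.0 ms


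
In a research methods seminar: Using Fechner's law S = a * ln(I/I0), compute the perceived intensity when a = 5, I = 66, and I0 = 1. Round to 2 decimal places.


S = 5 * ln(66/1)
I/I0 = 66.0
ln(66.0) = 4.1897
S = 5 * 4.1897
= 20.95


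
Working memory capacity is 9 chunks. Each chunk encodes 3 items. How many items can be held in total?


Total items = chunks * items_per_chunk
= 9 * 3
= 27


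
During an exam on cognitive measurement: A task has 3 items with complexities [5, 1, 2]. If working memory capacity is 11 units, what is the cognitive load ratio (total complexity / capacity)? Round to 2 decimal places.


Total complexity = 5 + 1 + 2 = 8
Load = total / capacity = 8 / 11
= 0.73


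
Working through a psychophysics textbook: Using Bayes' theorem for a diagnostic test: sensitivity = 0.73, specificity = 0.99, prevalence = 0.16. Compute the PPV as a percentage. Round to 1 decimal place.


PPV = (sens * prev) / (sens * prev + (1-spec) * (1-prev))
Numerator = 0.73 * 0.16 = 0.1168
P(positive and no disease) = (1 - spec) * (1 - prev) = (1 - 0.99) * (1 - 0.16) = 0.0084
Denominator = 0.1168 + 0.0084 = 0.1252
PPV = 0.1168 / 0.1252 = 0.932907
As percentage = 93.3


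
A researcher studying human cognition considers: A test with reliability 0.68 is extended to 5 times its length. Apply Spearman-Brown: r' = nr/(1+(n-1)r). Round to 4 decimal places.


r_new = n*r / (1 + (n-1)*r)
Numerator = 5 * 0.68 = 3.4
Denominator = 1 + 4 * 0.68 = 3.72
r_new = 3.4 / 3.72
= 0.9140


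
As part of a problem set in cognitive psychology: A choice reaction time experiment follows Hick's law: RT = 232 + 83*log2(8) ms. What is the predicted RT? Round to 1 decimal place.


RT = 232 + 83 * log2(8)
log2(8) = 3.0
RT = 232 + 83 * 3.0
= 232 + 249.0
= 481.0 ms


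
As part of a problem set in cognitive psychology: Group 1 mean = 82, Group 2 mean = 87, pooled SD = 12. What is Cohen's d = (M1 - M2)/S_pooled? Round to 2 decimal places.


Cohen's d = (M1 - M2) / S_pooled
= (82 - 87) / 12
= -5 / 12
= -0.42


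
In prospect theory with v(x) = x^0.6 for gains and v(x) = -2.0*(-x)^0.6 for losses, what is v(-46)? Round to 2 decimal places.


Since x = -46 < 0, use v(x) = -lambda*(-x)^alpha
(-x) = 46
46^0.6 = 9.9461
v(-46) = -2.0 * 9.9461
= -19.89


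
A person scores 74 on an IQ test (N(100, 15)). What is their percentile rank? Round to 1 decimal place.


z = (IQ - mean) / SD
z = (74 - 100) / 15 = -1.7333
Percentile = Phi(-1.7333) * 100
Phi(-1.7333) = 0.041521
= 4.2


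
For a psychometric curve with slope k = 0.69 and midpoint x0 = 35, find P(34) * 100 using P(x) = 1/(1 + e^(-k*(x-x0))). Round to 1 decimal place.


P(x) = 1/(1 + e^(-0.69*(34 - 35)))
Exponent = -0.69 * -1 = 0.69
e^(0.69) = 1.993716
P = 1/(1 + 1.993716) = 0.334033
Percentage = 33.4


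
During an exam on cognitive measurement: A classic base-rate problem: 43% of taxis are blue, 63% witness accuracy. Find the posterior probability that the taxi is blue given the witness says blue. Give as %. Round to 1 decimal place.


P(blue | says blue) = P(says blue | blue)*P(blue) / [P(says blue | blue)*P(blue) + P(says blue | not blue)*P(not blue)]
Numerator = 0.63 * 0.43 = 0.2709
False identification = 0.37 * 0.57 = 0.2109
P = 0.2709 / (0.2709 + 0.2109)
= 0.2709 / 0.4818
As percentage = 56.2


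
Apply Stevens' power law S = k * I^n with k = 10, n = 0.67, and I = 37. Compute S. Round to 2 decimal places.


S = 10 * 37^0.67
37^0.67 = 11.2382
S = 10 * 11.2382
= 112.38


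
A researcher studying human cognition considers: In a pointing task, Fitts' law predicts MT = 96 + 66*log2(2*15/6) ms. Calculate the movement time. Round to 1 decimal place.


MT = 96 + 66 * log2(2*15/6)
2D/W = 5.0
log2(5.0) = 2.3219
MT = 96 + 66 * 2.3219
= 249.2 ms


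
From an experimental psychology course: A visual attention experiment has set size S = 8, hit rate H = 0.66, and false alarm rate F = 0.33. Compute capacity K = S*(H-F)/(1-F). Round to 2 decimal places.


K = S * (H - F) / (1 - F)
H - F = 0.33
1 - F = 0.67
K = 8 * 0.33 / 0.67
= 3.94


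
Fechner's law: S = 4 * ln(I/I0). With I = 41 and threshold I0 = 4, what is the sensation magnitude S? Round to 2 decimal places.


S = 4 * ln(41/4)
I/I0 = 10.25
ln(10.25) = 2.3273
S = 4 * 2.3273
= 9.31


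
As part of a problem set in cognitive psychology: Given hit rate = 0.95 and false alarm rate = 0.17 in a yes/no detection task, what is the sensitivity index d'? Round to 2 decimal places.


d' = z(HR) - z(FAR)
z(0.95) = 1.6449
z(0.17) = -0.9542
d' = 1.6449 - -0.9542
= 2.60


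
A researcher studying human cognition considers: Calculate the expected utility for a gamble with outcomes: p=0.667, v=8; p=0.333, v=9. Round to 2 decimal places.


EU = sum(p_i * v_i)
0.667 * 8 = 5.336
0.333 * 9 = 2.997
EU = 5.336 + 2.997
= 8.33


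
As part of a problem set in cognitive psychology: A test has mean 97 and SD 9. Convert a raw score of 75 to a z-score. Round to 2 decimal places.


z = (X - mu) / sigma
= (75 - 97) / 9
= -22 / 9
= -2.44


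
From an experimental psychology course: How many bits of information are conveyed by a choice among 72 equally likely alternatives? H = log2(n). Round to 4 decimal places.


H = log2(n)
H = log2(72)
= 6.1699


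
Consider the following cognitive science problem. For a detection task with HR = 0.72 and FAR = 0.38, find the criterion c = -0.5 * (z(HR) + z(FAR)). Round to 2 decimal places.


c = -0.5 * (z(HR) + z(FAR))
z(0.72) = 0.5828
z(0.38) = -0.3055
c = -0.5 * (0.5828 + -0.3055)
= -0.5 * 0.2773
= -0.14


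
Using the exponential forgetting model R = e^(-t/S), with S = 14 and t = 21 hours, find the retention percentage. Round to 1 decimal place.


R = e^(-t/S)
-t/S = -21/14 = -1.5
R = e^(-1.5) = 0.22313
Percentage = 0.22313 * 100
= 22.3


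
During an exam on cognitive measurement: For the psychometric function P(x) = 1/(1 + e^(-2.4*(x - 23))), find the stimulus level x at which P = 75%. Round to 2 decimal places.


At P = 0.75: 0.75 = 1/(1 + e^(-k*(x-x0)))
Solving: e^(-k*(x-x0)) = 1/3
x = x0 + ln(3)/k
ln(3) = 1.0986
x = 23 + 1.0986/2.4
= 23 + 0.4578
= 23.46


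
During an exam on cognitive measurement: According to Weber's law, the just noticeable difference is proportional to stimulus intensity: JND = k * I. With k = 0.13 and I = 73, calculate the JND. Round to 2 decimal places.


JND = k * I
JND = 0.13 * 73
= 9.49


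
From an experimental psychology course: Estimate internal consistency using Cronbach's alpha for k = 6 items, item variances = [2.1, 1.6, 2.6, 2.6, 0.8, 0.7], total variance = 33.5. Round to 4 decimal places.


alpha = (k/(k-1)) * (1 - sum(s_i^2)/s_total^2)
sum(item variances) = 10.4
k/(k-1) = 6/5 = 1.2
1 - 10.4/33.5 = 1 - 0.310448 = 0.689552
alpha = 1.2 * 0.689552
= 0.8275


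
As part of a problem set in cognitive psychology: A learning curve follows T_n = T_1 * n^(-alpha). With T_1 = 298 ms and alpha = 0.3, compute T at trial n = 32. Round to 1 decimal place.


T_n = 298 * 32^(-0.3)
32^(-0.3) = 0.353553
T_n = 298 * 0.353553
= 105.4 ms


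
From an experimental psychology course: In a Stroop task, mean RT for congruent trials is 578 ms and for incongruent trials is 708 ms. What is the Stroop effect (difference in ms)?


Stroop effect = RT(incongruent) - RT(congruent)
= 708 - 578
= 130 ms


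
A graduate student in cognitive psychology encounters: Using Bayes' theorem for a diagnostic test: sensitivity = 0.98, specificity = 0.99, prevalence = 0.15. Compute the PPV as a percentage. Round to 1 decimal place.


PPV = (sens * prev) / (sens * prev + (1-spec) * (1-prev))
Numerator = 0.98 * 0.15 = 0.147
P(positive and no disease) = (1 - spec) * (1 - prev) = (1 - 0.99) * (1 - 0.15) = 0.0085
Denominator = 0.147 + 0.0085 = 0.1555
PPV = 0.147 / 0.1555 = 0.945338
As percentage = 94.5


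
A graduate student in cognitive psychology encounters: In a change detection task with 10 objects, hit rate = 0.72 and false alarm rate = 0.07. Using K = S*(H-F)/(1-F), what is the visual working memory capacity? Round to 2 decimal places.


K = S * (H - F) / (1 - F)
H - F = 0.65
1 - F = 0.93
K = 10 * 0.65 / 0.93
= 6.99


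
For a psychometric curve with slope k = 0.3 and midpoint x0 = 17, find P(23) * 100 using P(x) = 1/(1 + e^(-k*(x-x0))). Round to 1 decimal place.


P(x) = 1/(1 + e^(-0.3*(23 - 17)))
Exponent = -0.3 * 6 = -1.8
e^(-1.8) = 0.165299
P = 1/(1 + 0.165299) = 0.858149
Percentage = 85.8


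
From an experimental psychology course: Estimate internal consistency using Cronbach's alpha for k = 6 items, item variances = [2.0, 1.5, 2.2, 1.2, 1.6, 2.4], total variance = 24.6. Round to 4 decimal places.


alpha = (k/(k-1)) * (1 - sum(s_i^2)/s_total^2)
sum(item variances) = 10.9
k/(k-1) = 6/5 = 1.2
1 - 10.9/24.6 = 1 - 0.443089 = 0.556911
alpha = 1.2 * 0.556911
= 0.6683


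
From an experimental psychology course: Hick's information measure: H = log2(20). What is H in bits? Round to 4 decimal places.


H = log2(n)
H = log2(20)
= 4.3219


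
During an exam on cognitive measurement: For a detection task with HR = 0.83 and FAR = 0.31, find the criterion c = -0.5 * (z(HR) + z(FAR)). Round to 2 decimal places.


c = -0.5 * (z(HR) + z(FAR))
z(0.83) = 0.9542
z(0.31) = -0.4959
c = -0.5 * (0.9542 + -0.4959)
= -0.5 * 0.4583
= -0.23


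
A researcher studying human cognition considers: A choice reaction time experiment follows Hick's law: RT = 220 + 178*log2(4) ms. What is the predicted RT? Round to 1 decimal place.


RT = 220 + 178 * log2(4)
log2(4) = 2.0
RT = 220 + 178 * 2.0
= 220 + 356.0
= 576.0 ms


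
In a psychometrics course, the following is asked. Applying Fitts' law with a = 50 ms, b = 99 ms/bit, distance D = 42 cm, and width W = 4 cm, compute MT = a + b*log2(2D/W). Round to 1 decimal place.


MT = 50 + 99 * log2(2*42/4)
2D/W = 21.0
log2(21.0) = 4.3923
MT = 50 + 99 * 4.3923
= 484.8 ms


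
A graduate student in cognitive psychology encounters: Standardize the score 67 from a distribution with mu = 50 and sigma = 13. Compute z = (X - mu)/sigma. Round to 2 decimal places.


z = (X - mu) / sigma
= (67 - 50) / 13
= 17 / 13
= 1.31


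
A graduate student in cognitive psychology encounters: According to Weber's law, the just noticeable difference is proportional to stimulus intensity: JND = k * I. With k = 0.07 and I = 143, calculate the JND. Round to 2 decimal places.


JND = k * I
JND = 0.07 * 143
= 10.01


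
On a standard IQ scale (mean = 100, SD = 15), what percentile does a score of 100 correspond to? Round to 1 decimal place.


z = (IQ - mean) / SD
z = (100 - 100) / 15 = 0.0
Percentile = Phi(0.0) * 100
Phi(0.0) = 0.5
= 50.0


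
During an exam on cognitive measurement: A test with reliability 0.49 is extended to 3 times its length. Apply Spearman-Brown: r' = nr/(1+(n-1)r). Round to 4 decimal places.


r_new = n*r / (1 + (n-1)*r)
Numerator = 3 * 0.49 = 1.47
Denominator = 1 + 2 * 0.49 = 1.98
r_new = 1.47 / 1.98
= 0.7424


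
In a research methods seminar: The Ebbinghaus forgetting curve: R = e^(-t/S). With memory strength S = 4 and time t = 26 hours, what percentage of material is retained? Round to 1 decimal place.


R = e^(-t/S)
-t/S = -26/4 = -6.5
R = e^(-6.5) = 0.001503
Percentage = 0.001503 * 100
= 0.2


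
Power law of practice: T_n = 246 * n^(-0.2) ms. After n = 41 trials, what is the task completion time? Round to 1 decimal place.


T_n = 246 * 41^(-0.2)
41^(-0.2) = 0.475821
T_n = 246 * 0.475821
= 117.1 ms


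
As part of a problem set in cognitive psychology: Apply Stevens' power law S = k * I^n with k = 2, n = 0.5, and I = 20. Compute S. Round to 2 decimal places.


S = 2 * 20^0.5
20^0.5 = 4.4721
S = 2 * 4.4721
= 8.94


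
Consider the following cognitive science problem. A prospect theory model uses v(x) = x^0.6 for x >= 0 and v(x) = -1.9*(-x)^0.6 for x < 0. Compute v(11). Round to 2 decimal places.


Since x = 11 >= 0, use v(x) = x^0.6
11^0.6 = 4.2154
v(11) = 4.22


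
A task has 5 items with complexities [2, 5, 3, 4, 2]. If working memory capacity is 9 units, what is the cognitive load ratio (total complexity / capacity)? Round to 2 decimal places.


Total complexity = 2 + 5 + 3 + 4 + 2 = 16
Load = total / capacity = 16 / 9
= 1.78


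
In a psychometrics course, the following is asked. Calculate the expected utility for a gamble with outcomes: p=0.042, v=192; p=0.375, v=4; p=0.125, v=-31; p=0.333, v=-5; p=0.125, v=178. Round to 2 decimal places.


EU = sum(p_i * v_i)
0.042 * 192 = 8.064
0.375 * 4 = 1.5
0.125 * -31 = -3.875
0.333 * -5 = -1.665
0.125 * 178 = 22.25
EU = 8.064 + 1.5 + -3.875 + -1.665 + 22.25
= 26.27


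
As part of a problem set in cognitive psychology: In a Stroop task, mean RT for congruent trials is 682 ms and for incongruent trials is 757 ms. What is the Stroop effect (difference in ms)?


Stroop effect = RT(incongruent) - RT(congruent)
= 757 - 682
= 75 ms


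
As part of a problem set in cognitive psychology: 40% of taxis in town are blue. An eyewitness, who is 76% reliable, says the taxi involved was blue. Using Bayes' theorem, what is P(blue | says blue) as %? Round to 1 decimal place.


P(blue | says blue) = P(says blue | blue)*P(blue) / [P(says blue | blue)*P(blue) + P(says blue | not blue)*P(not blue)]
Numerator = 0.76 * 0.4 = 0.304
False identification = 0.24 * 0.6 = 0.144
P = 0.304 / (0.304 + 0.144)
= 0.304 / 0.448
As percentage = 67.9


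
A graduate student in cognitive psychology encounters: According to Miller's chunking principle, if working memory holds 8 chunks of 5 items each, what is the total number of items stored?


Total items = chunks * items_per_chunk
= 8 * 5
= 40


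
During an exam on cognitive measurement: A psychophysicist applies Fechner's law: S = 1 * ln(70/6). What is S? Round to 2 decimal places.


S = 1 * ln(70/6)
I/I0 = 11.666667
ln(11.666667) = 2.4567
S = 1 * 2.4567
= 2.46


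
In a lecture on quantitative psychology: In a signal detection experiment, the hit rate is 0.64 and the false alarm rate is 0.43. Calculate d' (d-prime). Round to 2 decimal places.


d' = z(HR) - z(FAR)
z(0.64) = 0.3585
z(0.43) = -0.1764
d' = 0.3585 - -0.1764
= 0.53


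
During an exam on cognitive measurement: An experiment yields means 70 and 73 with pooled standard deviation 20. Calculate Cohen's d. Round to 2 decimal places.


Cohen's d = (M1 - M2) / S_pooled
= (70 - 73) / 20
= -3 / 20
= -0.15


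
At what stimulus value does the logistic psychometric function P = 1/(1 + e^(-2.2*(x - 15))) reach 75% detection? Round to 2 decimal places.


At P = 0.75: 0.75 = 1/(1 + e^(-k*(x-x0)))
Solving: e^(-k*(x-x0)) = 1/3
x = x0 + ln(3)/k
ln(3) = 1.0986
x = 15 + 1.0986/2.2
= 15 + 0.4994
= 15.50


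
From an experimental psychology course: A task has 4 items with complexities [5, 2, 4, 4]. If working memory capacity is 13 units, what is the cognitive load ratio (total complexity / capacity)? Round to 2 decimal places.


Total complexity = 5 + 2 + 4 + 4 = 15
Load = total / capacity = 15 / 13
= 1.15


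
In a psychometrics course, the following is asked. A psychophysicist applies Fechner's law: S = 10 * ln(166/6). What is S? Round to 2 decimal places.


S = 10 * ln(166/6)
I/I0 = 27.666667
ln(27.666667) = 3.3202
S = 10 * 3.3202
= 33.20


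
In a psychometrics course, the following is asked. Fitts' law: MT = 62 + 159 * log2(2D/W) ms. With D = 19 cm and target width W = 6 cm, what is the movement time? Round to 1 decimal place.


MT = 62 + 159 * log2(2*19/6)
2D/W = 6.333333
log2(6.333333) = 2.663
MT = 62 + 159 * 2.663
= 485.4 ms


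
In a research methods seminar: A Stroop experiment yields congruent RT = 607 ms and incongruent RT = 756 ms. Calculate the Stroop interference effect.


Stroop effect = RT(incongruent) - RT(congruent)
= 756 - 607
= 149 ms


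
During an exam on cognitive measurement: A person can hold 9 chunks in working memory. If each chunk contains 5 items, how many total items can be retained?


Total items = chunks * items_per_chunk
= 9 * 5
= 45


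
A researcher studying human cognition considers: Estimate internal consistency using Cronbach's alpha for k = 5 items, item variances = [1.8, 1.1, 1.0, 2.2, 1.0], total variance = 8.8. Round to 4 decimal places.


alpha = (k/(k-1)) * (1 - sum(s_i^2)/s_total^2)
sum(item variances) = 7.1
k/(k-1) = 5/4 = 1.25
1 - 7.1/8.8 = 1 - 0.806818 = 0.193182
alpha = 1.25 * 0.193182
= 0.2415


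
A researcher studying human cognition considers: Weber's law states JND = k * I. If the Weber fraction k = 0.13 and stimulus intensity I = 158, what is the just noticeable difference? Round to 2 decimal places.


JND = k * I
JND = 0.13 * 158
= 20.54


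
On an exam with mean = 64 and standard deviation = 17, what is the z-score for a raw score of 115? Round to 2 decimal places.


z = (X - mu) / sigma
= (115 - 64) / 17
= 51 / 17
= 3.00


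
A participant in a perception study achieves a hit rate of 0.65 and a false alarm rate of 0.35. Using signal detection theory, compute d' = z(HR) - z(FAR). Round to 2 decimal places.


d' = z(HR) - z(FAR)
z(0.65) = 0.3853
z(0.35) = -0.3853
d' = 0.3853 - -0.3853
= 0.77


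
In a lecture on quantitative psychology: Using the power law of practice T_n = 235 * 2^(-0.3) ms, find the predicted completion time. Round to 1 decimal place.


T_n = 235 * 2^(-0.3)
2^(-0.3) = 0.812252
T_n = 235 * 0.812252
= 190.9 ms


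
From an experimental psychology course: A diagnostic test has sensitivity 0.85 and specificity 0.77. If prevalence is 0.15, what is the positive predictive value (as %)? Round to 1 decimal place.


PPV = (sens * prev) / (sens * prev + (1-spec) * (1-prev))
Numerator = 0.85 * 0.15 = 0.1275
P(positive and no disease) = (1 - spec) * (1 - prev) = (1 - 0.77) * (1 - 0.15) = 0.1955
Denominator = 0.1275 + 0.1955 = 0.323
PPV = 0.1275 / 0.323 = 0.394737
As percentage = 39.5


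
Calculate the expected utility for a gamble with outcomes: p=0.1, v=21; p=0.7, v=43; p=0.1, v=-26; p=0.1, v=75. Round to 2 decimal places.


EU = sum(p_i * v_i)
0.1 * 21 = 2.1
0.7 * 43 = 30.1
0.1 * -26 = -2.6
0.1 * 75 = 7.5
EU = 2.1 + 30.1 + -2.6 + 7.5
= 37.10


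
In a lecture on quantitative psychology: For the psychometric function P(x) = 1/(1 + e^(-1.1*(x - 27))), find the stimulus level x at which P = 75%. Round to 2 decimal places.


At P = 0.75: 0.75 = 1/(1 + e^(-k*(x-x0)))
Solving: e^(-k*(x-x0)) = 1/3
x = x0 + ln(3)/k
ln(3) = 1.0986
x = 27 + 1.0986/1.1
= 27 + 0.9987
= 28.00


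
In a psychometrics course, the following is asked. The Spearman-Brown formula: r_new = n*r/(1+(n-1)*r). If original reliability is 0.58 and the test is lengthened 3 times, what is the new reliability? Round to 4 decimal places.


r_new = n*r / (1 + (n-1)*r)
Numerator = 3 * 0.58 = 1.74
Denominator = 1 + 2 * 0.58 = 2.16
r_new = 1.74 / 2.16
= 0.8056
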